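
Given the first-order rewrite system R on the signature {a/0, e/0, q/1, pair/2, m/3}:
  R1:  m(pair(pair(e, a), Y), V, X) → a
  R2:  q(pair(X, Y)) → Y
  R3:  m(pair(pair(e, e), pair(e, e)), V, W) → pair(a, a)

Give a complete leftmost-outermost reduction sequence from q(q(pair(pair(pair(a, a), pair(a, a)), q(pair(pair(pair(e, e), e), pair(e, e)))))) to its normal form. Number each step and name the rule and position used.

1. q(q(pair(pair(pair(a, a), pair(a, a)), q(pair(pair(pair(e, e), e), pair(e, e))))))  →  q(q(pair(pair(pair(e, e), e), pair(e, e))))   [R2 at 1]
2. q(q(pair(pair(pair(e, e), e), pair(e, e))))  →  q(pair(e, e))   [R2 at 1]
3. q(pair(e, e))  →  e   [R2 at ε]

e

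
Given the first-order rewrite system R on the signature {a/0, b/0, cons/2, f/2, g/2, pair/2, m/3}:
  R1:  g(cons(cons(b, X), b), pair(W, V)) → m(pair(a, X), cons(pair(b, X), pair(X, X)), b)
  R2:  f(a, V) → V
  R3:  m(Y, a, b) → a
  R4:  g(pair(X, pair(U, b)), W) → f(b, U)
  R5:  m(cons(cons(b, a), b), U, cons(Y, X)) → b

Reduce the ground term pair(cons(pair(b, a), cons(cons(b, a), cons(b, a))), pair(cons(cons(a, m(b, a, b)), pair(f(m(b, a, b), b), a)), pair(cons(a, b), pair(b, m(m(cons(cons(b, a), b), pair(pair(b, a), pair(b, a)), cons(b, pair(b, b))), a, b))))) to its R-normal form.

1. pair(cons(pair(b, a), cons(cons(b, a), cons(b, a))), pair(cons(cons(a, m(b, a, b)), pair(f(m(b, a, b), b), a)), pair(cons(a, b), pair(b, m(m(cons(cons(b, a), b), pair(pair(b, a), pair(b, a)), cons(b, pair(b, b))), a, b)))))  →  pair(cons(pair(b, a), cons(cons(b, a), cons(b, a))), pair(cons(cons(a, a), pair(f(m(b, a, b), b), a)), pair(cons(a, b), pair(b, m(m(cons(cons(b, a), b), pair(pair(b, a), pair(b, a)), cons(b, pair(b, b))), a, b)))))   [R3 at 2.1.1.2]
2. pair(cons(pair(b, a), cons(cons(b, a), cons(b, a))), pair(cons(cons(a, a), pair(f(m(b, a, b), b), a)), pair(cons(a, b), pair(b, m(m(cons(cons(b, a), b), pair(pair(b, a), pair(b, a)), cons(b, pair(b, b))), a, b)))))  →  pair(cons(pair(b, a), cons(cons(b, a), cons(b, a))), pair(cons(cons(a, a), pair(f(a, b), a)), pair(cons(a, b), pair(b, m(m(cons(cons(b, a), b), pair(pair(b, a), pair(b, a)), cons(b, pair(b, b))), a, b)))))   [R3 at 2.1.2.1.1]
3. pair(cons(pair(b, a), cons(cons(b, a), cons(b, a))), pair(cons(cons(a, a), pair(f(a, b), a)), pair(cons(a, b), pair(b, m(m(cons(cons(b, a), b), pair(pair(b, a), pair(b, a)), cons(b, pair(b, b))), a, b)))))  →  pair(cons(pair(b, a), cons(cons(b, a), cons(b, a))), pair(cons(cons(a, a), pair(b, a)), pair(cons(a, b), pair(b, m(m(cons(cons(b, a), b), pair(pair(b, a), pair(b, a)), cons(b, pair(b, b))), a, b)))))   [R2 at 2.1.2.1]
4. pair(cons(pair(b, a), cons(cons(b, a), cons(b, a))), pair(cons(cons(a, a), pair(b, a)), pair(cons(a, b), pair(b, m(m(cons(cons(b, a), b), pair(pair(b, a), pair(b, a)), cons(b, pair(b, b))), a, b)))))  →  pair(cons(pair(b, a), cons(cons(b, a), cons(b, a))), pair(cons(cons(a, a), pair(b, a)), pair(cons(a, b), pair(b, a))))   [R3 at 2.2.2.2]

pair(cons(pair(b, a), cons(cons(b, a), cons(b, a))), pair(cons(cons(a, a), pair(b, a)), pair(cons(a, b), pair(b, a))))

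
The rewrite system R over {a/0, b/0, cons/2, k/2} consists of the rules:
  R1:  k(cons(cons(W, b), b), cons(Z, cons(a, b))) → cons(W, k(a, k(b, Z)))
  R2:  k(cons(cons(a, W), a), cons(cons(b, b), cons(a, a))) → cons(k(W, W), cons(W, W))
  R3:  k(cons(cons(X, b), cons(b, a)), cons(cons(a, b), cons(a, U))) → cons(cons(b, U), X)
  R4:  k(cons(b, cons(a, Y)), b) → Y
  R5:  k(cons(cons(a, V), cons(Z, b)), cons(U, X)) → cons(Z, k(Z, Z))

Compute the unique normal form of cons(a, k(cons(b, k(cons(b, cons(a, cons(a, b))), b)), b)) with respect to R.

1. cons(a, k(cons(b, k(cons(b, cons(a, cons(a, b))), b)), b))  →  cons(a, k(cons(b, cons(a, b)), b))   [R4 at 2.1.2]
2. cons(a, k(cons(b, cons(a, b)), b))  →  cons(a, b)   [R4 at 2]

cons(a, b)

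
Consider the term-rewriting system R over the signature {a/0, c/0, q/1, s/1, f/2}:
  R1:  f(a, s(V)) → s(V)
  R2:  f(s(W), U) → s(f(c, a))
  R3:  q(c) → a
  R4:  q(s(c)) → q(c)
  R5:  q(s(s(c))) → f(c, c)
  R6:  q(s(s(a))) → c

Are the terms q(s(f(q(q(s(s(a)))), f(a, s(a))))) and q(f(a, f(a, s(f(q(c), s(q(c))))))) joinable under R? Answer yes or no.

yes — NF(t₁) = c, NF(t₂) = c

Reduce t₁ = q(s(f(q(q(s(s(a)))), f(a, s(a))))):
1. q(s(f(q(q(s(s(a)))), f(a, s(a)))))  →  q(s(f(q(c), f(a, s(a)))))   [R6 at 1.1.1.1]
2. q(s(f(q(c), f(a, s(a)))))  →  q(s(f(a, f(a, s(a)))))   [R3 at 1.1.1]
3. q(s(f(a, f(a, s(a)))))  →  q(s(f(a, s(a))))   [R1 at 1.1.2]
4. q(s(f(a, s(a))))  →  q(s(s(a)))   [R1 at 1.1]
5. q(s(s(a)))  →  c   [R6 at ε]

Reduce t₂ = q(f(a, f(a, s(f(q(c), s(q(c))))))):
1. q(f(a, f(a, s(f(q(c), s(q(c)))))))  →  q(f(a, s(f(q(c), s(q(c))))))   [R1 at 1.2]
2. q(f(a, s(f(q(c), s(q(c))))))  →  q(s(f(q(c), s(q(c)))))   [R1 at 1]
3. q(s(f(q(c), s(q(c)))))  →  q(s(f(a, s(q(c)))))   [R3 at 1.1.1]
4. q(s(f(a, s(q(c)))))  →  q(s(s(q(c))))   [R1 at 1.1]
5. q(s(s(q(c))))  →  q(s(s(a)))   [R3 at 1.1.1]
6. q(s(s(a)))  →  c   [R6 at ε]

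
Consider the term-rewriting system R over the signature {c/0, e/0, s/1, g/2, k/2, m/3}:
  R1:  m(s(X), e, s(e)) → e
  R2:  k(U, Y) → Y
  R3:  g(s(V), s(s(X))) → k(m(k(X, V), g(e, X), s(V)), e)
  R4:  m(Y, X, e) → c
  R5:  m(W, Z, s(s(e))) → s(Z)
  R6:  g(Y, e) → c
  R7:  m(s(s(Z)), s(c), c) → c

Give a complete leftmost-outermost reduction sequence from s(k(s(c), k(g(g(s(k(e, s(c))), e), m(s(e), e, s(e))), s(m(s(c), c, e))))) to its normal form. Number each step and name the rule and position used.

s(s(c))

1. s(k(s(c), k(g(g(s(k(e, s(c))), e), m(s(e), e, s(e))), s(m(s(c), c, e)))))  →  s(k(g(g(s(k(e, s(c))), e), m(s(e), e, s(e))), s(m(s(c), c, e))))   [R2 at 1]
2. s(k(g(g(s(k(e, s(c))), e), m(s(e), e, s(e))), s(m(s(c), c, e))))  →  s(s(m(s(c), c, e)))   [R2 at 1]
3. s(s(m(s(c), c, e)))  →  s(s(c))   [R4 at 1.1]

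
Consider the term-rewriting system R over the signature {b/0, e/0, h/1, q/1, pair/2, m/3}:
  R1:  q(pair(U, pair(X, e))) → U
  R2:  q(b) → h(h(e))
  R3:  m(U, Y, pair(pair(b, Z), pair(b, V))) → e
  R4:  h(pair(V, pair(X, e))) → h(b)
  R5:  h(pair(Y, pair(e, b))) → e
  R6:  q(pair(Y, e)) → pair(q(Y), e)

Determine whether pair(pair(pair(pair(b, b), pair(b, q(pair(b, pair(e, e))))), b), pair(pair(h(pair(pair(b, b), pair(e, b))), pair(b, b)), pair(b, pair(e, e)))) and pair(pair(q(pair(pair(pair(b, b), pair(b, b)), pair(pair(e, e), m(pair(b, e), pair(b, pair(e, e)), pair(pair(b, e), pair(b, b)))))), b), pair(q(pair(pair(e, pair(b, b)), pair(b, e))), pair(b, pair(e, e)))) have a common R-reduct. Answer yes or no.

yes — NF(t₁) = pair(pair(pair(pair(b, b), pair(b, b)), b), pair(pair(e, pair(b, b)), pair(b, pair(e, e)))), NF(t₂) = pair(pair(pair(pair(b, b), pair(b, b)), b), pair(pair(e, pair(b, b)), pair(b, pair(e, e))))

Reduce t₁ = pair(pair(pair(pair(b, b), pair(b, q(pair(b, pair(e, e))))), b), pair(pair(h(pair(pair(b, b), pair(e, b))), pair(b, b)), pair(b, pair(e, e)))):
1. pair(pair(pair(pair(b, b), pair(b, q(pair(b, pair(e, e))))), b), pair(pair(h(pair(pair(b, b), pair(e, b))), pair(b, b)), pair(b, pair(e, e))))  →  pair(pair(pair(pair(b, b), pair(b, b)), b), pair(pair(h(pair(pair(b, b), pair(e, b))), pair(b, b)), pair(b, pair(e, e))))   [R1 at 1.1.2.2]
2. pair(pair(pair(pair(b, b), pair(b, b)), b), pair(pair(h(pair(pair(b, b), pair(e, b))), pair(b, b)), pair(b, pair(e, e))))  →  pair(pair(pair(pair(b, b), pair(b, b)), b), pair(pair(e, pair(b, b)), pair(b, pair(e, e))))   [R5 at 2.1.1]

Reduce t₂ = pair(pair(q(pair(pair(pair(b, b), pair(b, b)), pair(pair(e, e), m(pair(b, e), pair(b, pair(e, e)), pair(pair(b, e), pair(b, b)))))), b), pair(q(pair(pair(e, pair(b, b)), pair(b, e))), pair(b, pair(e, e)))):
1. pair(pair(q(pair(pair(pair(b, b), pair(b, b)), pair(pair(e, e), m(pair(b, e), pair(b, pair(e, e)), pair(pair(b, e), pair(b, b)))))), b), pair(q(pair(pair(e, pair(b, b)), pair(b, e))), pair(b, pair(e, e))))  →  pair(pair(q(pair(pair(pair(b, b), pair(b, b)), pair(pair(e, e), e))), b), pair(q(pair(pair(e, pair(b, b)), pair(b, e))), pair(b, pair(e, e))))   [R3 at 1.1.1.2.2]
2. pair(pair(q(pair(pair(pair(b, b), pair(b, b)), pair(pair(e, e), e))), b), pair(q(pair(pair(e, pair(b, b)), pair(b, e))), pair(b, pair(e, e))))  →  pair(pair(pair(pair(b, b), pair(b, b)), b), pair(q(pair(pair(e, pair(b, b)), pair(b, e))), pair(b, pair(e, e))))   [R1 at 1.1]
3. pair(pair(pair(pair(b, b), pair(b, b)), b), pair(q(pair(pair(e, pair(b, b)), pair(b, e))), pair(b, pair(e, e))))  →  pair(pair(pair(pair(b, b), pair(b, b)), b), pair(pair(e, pair(b, b)), pair(b, pair(e, e))))   [R1 at 2.1]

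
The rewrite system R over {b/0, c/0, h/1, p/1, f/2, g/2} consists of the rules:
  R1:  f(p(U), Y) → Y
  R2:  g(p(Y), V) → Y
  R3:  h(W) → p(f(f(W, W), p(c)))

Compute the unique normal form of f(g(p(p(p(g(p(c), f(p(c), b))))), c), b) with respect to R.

1. f(g(p(p(p(g(p(c), f(p(c), b))))), c), b)  →  f(p(p(g(p(c), f(p(c), b)))), b)   [R2 at 1]
2. f(p(p(g(p(c), f(p(c), b)))), b)  →  b   [R1 at ε]

b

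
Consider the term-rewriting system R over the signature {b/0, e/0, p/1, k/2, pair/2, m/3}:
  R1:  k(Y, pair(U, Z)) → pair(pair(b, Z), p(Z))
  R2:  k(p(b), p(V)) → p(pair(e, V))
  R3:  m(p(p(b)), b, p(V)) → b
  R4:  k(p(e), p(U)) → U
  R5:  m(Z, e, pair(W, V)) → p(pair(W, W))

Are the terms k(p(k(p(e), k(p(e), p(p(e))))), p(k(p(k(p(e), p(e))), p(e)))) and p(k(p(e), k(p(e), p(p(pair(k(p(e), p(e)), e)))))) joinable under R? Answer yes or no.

no — NF(t₁) = e, NF(t₂) = p(pair(e, e))

Reduce t₁ = k(p(k(p(e), k(p(e), p(p(e))))), p(k(p(k(p(e), p(e))), p(e)))):
1. k(p(k(p(e), k(p(e), p(p(e))))), p(k(p(k(p(e), p(e))), p(e))))  →  k(p(k(p(e), p(e))), p(k(p(k(p(e), p(e))), p(e))))   [R4 at 1.1.2]
2. k(p(k(p(e), p(e))), p(k(p(k(p(e), p(e))), p(e))))  →  k(p(e), p(k(p(k(p(e), p(e))), p(e))))   [R4 at 1.1]
3. k(p(e), p(k(p(k(p(e), p(e))), p(e))))  →  k(p(k(p(e), p(e))), p(e))   [R4 at ε]
4. k(p(k(p(e), p(e))), p(e))  →  k(p(e), p(e))   [R4 at 1.1]
5. k(p(e), p(e))  →  e   [R4 at ε]

Reduce t₂ = p(k(p(e), k(p(e), p(p(pair(k(p(e), p(e)), e)))))):
1. p(k(p(e), k(p(e), p(p(pair(k(p(e), p(e)), e))))))  →  p(k(p(e), p(pair(k(p(e), p(e)), e))))   [R4 at 1.2]
2. p(k(p(e), p(pair(k(p(e), p(e)), e))))  →  p(pair(k(p(e), p(e)), e))   [R4 at 1]
3. p(pair(k(p(e), p(e)), e))  →  p(pair(e, e))   [R4 at 1.1]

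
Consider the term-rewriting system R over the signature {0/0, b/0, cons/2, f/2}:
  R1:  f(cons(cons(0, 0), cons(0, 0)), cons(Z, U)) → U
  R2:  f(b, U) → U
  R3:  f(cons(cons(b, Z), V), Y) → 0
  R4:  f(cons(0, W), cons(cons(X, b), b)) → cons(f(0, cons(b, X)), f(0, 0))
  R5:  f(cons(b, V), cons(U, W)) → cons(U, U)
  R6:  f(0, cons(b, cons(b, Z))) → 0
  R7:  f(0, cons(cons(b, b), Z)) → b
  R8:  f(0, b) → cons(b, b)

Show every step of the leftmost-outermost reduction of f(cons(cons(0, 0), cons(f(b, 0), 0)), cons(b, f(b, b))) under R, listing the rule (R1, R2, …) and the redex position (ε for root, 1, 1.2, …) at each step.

1. f(cons(cons(0, 0), cons(f(b, 0), 0)), cons(b, f(b, b)))  →  f(cons(cons(0, 0), cons(0, 0)), cons(b, f(b, b)))   [R2 at 1.2.1]
2. f(cons(cons(0, 0), cons(0, 0)), cons(b, f(b, b)))  →  f(b, b)   [R1 at ε]
3. f(b, b)  →  b   [R2 at ε]

b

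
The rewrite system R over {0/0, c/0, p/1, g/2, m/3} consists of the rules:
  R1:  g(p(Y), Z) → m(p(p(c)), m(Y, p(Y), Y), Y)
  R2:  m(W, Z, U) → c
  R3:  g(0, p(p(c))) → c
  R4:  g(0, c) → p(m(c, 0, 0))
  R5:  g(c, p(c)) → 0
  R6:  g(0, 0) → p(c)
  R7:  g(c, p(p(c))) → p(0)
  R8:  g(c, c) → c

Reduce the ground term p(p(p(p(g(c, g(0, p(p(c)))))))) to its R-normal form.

p(p(p(p(c))))

1. p(p(p(p(g(c, g(0, p(p(c))))))))  →  p(p(p(p(g(c, c)))))   [R3 at 1.1.1.1.2]
2. p(p(p(p(g(c, c)))))  →  p(p(p(p(c))))   [R8 at 1.1.1.1]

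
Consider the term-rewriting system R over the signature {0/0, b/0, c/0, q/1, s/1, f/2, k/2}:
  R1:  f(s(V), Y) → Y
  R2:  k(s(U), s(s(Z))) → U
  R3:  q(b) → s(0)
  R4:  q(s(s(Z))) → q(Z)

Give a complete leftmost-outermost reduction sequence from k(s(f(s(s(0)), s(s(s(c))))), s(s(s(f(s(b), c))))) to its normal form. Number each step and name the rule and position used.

1. k(s(f(s(s(0)), s(s(s(c))))), s(s(s(f(s(b), c)))))  →  f(s(s(0)), s(s(s(c))))   [R2 at ε]
2. f(s(s(0)), s(s(s(c))))  →  s(s(s(c)))   [R1 at ε]

s(s(s(c)))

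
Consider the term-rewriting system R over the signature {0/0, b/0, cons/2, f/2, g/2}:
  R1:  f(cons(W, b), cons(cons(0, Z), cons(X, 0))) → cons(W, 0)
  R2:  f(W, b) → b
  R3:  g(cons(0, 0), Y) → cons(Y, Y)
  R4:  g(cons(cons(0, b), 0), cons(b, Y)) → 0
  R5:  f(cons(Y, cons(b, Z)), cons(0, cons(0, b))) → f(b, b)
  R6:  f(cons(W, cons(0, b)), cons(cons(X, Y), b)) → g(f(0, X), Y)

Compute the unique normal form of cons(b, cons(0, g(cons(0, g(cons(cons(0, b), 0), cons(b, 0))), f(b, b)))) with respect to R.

1. cons(b, cons(0, g(cons(0, g(cons(cons(0, b), 0), cons(b, 0))), f(b, b))))  →  cons(b, cons(0, g(cons(0, 0), f(b, b))))   [R4 at 2.2.1.2]
2. cons(b, cons(0, g(cons(0, 0), f(b, b))))  →  cons(b, cons(0, cons(f(b, b), f(b, b))))   [R3 at 2.2]
3. cons(b, cons(0, cons(f(b, b), f(b, b))))  →  cons(b, cons(0, cons(b, f(b, b))))   [R2 at 2.2.1]
4. cons(b, cons(0, cons(b, f(b, b))))  →  cons(b, cons(0, cons(b, b)))   [R2 at 2.2.2]

cons(b, cons(0, cons(b, b)))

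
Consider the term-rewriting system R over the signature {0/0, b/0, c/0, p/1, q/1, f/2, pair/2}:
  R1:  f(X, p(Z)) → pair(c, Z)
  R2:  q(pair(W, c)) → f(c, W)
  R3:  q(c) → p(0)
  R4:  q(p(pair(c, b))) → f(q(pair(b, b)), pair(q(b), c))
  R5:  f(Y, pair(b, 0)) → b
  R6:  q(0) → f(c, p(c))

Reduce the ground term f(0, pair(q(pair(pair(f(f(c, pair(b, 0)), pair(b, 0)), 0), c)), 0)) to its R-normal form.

1. f(0, pair(q(pair(pair(f(f(c, pair(b, 0)), pair(b, 0)), 0), c)), 0))  →  f(0, pair(f(c, pair(f(f(c, pair(b, 0)), pair(b, 0)), 0)), 0))   [R2 at 2.1]
2. f(0, pair(f(c, pair(f(f(c, pair(b, 0)), pair(b, 0)), 0)), 0))  →  f(0, pair(f(c, pair(b, 0)), 0))   [R5 at 2.1.2.1]
3. f(0, pair(f(c, pair(b, 0)), 0))  →  f(0, pair(b, 0))   [R5 at 2.1]
4. f(0, pair(b, 0))  →  b   [R5 at ε]

b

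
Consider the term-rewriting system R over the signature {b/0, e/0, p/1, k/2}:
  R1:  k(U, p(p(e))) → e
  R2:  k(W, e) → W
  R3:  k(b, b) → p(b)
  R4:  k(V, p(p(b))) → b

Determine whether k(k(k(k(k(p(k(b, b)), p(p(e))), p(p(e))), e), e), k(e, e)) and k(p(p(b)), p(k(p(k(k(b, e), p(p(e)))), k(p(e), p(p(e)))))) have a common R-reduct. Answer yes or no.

yes — NF(t₁) = e, NF(t₂) = e

Reduce t₁ = k(k(k(k(k(p(k(b, b)), p(p(e))), p(p(e))), e), e), k(e, e)):
1. k(k(k(k(k(p(k(b, b)), p(p(e))), p(p(e))), e), e), k(e, e))  →  k(k(k(k(p(k(b, b)), p(p(e))), p(p(e))), e), k(e, e))   [R2 at 1]
2. k(k(k(k(p(k(b, b)), p(p(e))), p(p(e))), e), k(e, e))  →  k(k(k(p(k(b, b)), p(p(e))), p(p(e))), k(e, e))   [R2 at 1]
3. k(k(k(p(k(b, b)), p(p(e))), p(p(e))), k(e, e))  →  k(e, k(e, e))   [R1 at 1]
4. k(e, k(e, e))  →  k(e, e)   [R2 at 2]
5. k(e, e)  →  e   [R2 at ε]

Reduce t₂ = k(p(p(b)), p(k(p(k(k(b, e), p(p(e)))), k(p(e), p(p(e)))))):
1. k(p(p(b)), p(k(p(k(k(b, e), p(p(e)))), k(p(e), p(p(e))))))  →  k(p(p(b)), p(k(p(e), k(p(e), p(p(e))))))   [R1 at 2.1.1.1]
2. k(p(p(b)), p(k(p(e), k(p(e), p(p(e))))))  →  k(p(p(b)), p(k(p(e), e)))   [R1 at 2.1.2]
3. k(p(p(b)), p(k(p(e), e)))  →  k(p(p(b)), p(p(e)))   [R2 at 2.1]
4. k(p(p(b)), p(p(e)))  →  e   [R1 at ε]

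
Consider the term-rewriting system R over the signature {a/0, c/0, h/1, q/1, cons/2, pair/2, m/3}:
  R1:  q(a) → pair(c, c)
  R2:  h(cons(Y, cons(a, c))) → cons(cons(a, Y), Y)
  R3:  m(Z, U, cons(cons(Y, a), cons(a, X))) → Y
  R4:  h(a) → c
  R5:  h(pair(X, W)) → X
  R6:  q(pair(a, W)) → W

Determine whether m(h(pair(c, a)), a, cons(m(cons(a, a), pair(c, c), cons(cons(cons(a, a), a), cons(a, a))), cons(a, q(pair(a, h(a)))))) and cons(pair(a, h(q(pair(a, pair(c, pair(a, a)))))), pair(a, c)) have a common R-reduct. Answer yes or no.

Reduce t₁ = m(h(pair(c, a)), a, cons(m(cons(a, a), pair(c, c), cons(cons(cons(a, a), a), cons(a, a))), cons(a, q(pair(a, h(a)))))):
1. m(h(pair(c, a)), a, cons(m(cons(a, a), pair(c, c), cons(cons(cons(a, a), a), cons(a, a))), cons(a, q(pair(a, h(a))))))  →  m(c, a, cons(m(cons(a, a), pair(c, c), cons(cons(cons(a, a), a), cons(a, a))), cons(a, q(pair(a, h(a))))))   [R5 at 1]
2. m(c, a, cons(m(cons(a, a), pair(c, c), cons(cons(cons(a, a), a), cons(a, a))), cons(a, q(pair(a, h(a))))))  →  m(c, a, cons(cons(a, a), cons(a, q(pair(a, h(a))))))   [R3 at 3.1]
3. m(c, a, cons(cons(a, a), cons(a, q(pair(a, h(a))))))  →  a   [R3 at ε]

Reduce t₂ = cons(pair(a, h(q(pair(a, pair(c, pair(a, a)))))), pair(a, c)):
1. cons(pair(a, h(q(pair(a, pair(c, pair(a, a)))))), pair(a, c))  →  cons(pair(a, h(pair(c, pair(a, a)))), pair(a, c))   [R6 at 1.2.1]
2. cons(pair(a, h(pair(c, pair(a, a)))), pair(a, c))  →  cons(pair(a, c), pair(a, c))   [R5 at 1.2]

no — NF(t₁) = a, NF(t₂) = cons(pair(a, c), pair(a, c))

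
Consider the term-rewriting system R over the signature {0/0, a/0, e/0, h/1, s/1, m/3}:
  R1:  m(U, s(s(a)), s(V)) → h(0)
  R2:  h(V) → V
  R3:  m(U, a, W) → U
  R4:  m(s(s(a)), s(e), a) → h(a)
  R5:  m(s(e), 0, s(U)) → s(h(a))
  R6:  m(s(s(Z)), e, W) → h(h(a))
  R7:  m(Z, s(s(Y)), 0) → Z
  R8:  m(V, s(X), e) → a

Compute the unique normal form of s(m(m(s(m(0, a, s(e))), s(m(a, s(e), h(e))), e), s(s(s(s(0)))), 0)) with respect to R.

1. s(m(m(s(m(0, a, s(e))), s(m(a, s(e), h(e))), e), s(s(s(s(0)))), 0))  →  s(m(s(m(0, a, s(e))), s(m(a, s(e), h(e))), e))   [R7 at 1]
2. s(m(s(m(0, a, s(e))), s(m(a, s(e), h(e))), e))  →  s(a)   [R8 at 1]

s(a)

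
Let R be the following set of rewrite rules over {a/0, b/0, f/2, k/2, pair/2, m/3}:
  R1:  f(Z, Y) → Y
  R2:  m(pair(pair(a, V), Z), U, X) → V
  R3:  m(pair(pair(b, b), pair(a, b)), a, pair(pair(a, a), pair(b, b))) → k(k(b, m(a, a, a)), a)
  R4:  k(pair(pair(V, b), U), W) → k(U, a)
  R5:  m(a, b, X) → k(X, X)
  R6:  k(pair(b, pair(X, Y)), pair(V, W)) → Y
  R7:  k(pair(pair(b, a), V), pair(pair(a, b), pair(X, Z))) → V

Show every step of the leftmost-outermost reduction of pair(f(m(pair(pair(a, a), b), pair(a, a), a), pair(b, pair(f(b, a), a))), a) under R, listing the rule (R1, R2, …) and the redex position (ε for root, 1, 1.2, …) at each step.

pair(pair(b, pair(a, a)), a)

1. pair(f(m(pair(pair(a, a), b), pair(a, a), a), pair(b, pair(f(b, a), a))), a)  →  pair(pair(b, pair(f(b, a), a)), a)   [R1 at 1]
2. pair(pair(b, pair(f(b, a), a)), a)  →  pair(pair(b, pair(a, a)), a)   [R1 at 1.2.1]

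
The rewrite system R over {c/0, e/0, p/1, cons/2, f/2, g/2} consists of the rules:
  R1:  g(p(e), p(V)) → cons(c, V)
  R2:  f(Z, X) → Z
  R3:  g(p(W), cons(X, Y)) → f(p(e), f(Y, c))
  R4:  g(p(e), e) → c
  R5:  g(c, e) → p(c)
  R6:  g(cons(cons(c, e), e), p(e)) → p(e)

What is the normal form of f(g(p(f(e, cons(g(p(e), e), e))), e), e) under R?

c

1. f(g(p(f(e, cons(g(p(e), e), e))), e), e)  →  g(p(f(e, cons(g(p(e), e), e))), e)   [R2 at ε]
2. g(p(f(e, cons(g(p(e), e), e))), e)  →  g(p(e), e)   [R2 at 1.1]
3. g(p(e), e)  →  c   [R4 at ε]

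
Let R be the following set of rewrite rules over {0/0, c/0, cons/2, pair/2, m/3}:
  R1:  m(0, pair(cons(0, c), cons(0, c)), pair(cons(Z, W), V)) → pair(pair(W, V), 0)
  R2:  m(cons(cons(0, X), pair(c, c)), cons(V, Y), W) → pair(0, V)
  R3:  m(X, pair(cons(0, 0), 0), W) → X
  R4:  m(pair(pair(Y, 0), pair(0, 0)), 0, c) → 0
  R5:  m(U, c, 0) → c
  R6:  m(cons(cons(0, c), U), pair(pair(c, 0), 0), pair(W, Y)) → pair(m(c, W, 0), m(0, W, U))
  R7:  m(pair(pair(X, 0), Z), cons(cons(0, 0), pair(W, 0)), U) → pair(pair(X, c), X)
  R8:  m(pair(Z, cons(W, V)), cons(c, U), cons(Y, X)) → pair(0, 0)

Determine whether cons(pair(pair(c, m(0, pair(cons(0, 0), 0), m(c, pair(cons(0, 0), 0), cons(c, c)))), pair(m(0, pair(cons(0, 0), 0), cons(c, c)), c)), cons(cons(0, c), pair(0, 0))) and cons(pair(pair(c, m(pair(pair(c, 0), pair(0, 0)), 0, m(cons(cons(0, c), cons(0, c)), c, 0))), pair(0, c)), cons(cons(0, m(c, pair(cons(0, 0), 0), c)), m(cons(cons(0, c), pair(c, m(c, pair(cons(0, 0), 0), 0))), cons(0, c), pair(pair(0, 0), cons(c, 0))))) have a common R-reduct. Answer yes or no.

Reduce t₁ = cons(pair(pair(c, m(0, pair(cons(0, 0), 0), m(c, pair(cons(0, 0), 0), cons(c, c)))), pair(m(0, pair(cons(0, 0), 0), cons(c, c)), c)), cons(cons(0, c), pair(0, 0))):
1. cons(pair(pair(c, m(0, pair(cons(0, 0), 0), m(c, pair(cons(0, 0), 0), cons(c, c)))), pair(m(0, pair(cons(0, 0), 0), cons(c, c)), c)), cons(cons(0, c), pair(0, 0)))  →  cons(pair(pair(c, 0), pair(m(0, pair(cons(0, 0), 0), cons(c, c)), c)), cons(cons(0, c), pair(0, 0)))   [R3 at 1.1.2]
2. cons(pair(pair(c, 0), pair(m(0, pair(cons(0, 0), 0), cons(c, c)), c)), cons(cons(0, c), pair(0, 0)))  →  cons(pair(pair(c, 0), pair(0, c)), cons(cons(0, c), pair(0, 0)))   [R3 at 1.2.1]

Reduce t₂ = cons(pair(pair(c, m(pair(pair(c, 0), pair(0, 0)), 0, m(cons(cons(0, c), cons(0, c)), c, 0))), pair(0, c)), cons(cons(0, m(c, pair(cons(0, 0), 0), c)), m(cons(cons(0, c), pair(c, m(c, pair(cons(0, 0), 0), 0))), cons(0, c), pair(pair(0, 0), cons(c, 0))))):
1. cons(pair(pair(c, m(pair(pair(c, 0), pair(0, 0)), 0, m(cons(cons(0, c), cons(0, c)), c, 0))), pair(0, c)), cons(cons(0, m(c, pair(cons(0, 0), 0), c)), m(cons(cons(0, c), pair(c, m(c, pair(cons(0, 0), 0), 0))), cons(0, c), pair(pair(0, 0), cons(c, 0)))))  →  cons(pair(pair(c, m(pair(pair(c, 0), pair(0, 0)), 0, c)), pair(0, c)), cons(cons(0, m(c, pair(cons(0, 0), 0), c)), m(cons(cons(0, c), pair(c, m(c, pair(cons(0, 0), 0), 0))), cons(0, c), pair(pair(0, 0), cons(c, 0)))))   [R5 at 1.1.2.3]
2. cons(pair(pair(c, m(pair(pair(c, 0), pair(0, 0)), 0, c)), pair(0, c)), cons(cons(0, m(c, pair(cons(0, 0), 0), c)), m(cons(cons(0, c), pair(c, m(c, pair(cons(0, 0), 0), 0))), cons(0, c), pair(pair(0, 0), cons(c, 0)))))  →  cons(pair(pair(c, 0), pair(0, c)), cons(cons(0, m(c, pair(cons(0, 0), 0), c)), m(cons(cons(0, c), pair(c, m(c, pair(cons(0, 0), 0), 0))), cons(0, c), pair(pair(0, 0), cons(c, 0)))))   [R4 at 1.1.2]
3. cons(pair(pair(c, 0), pair(0, c)), cons(cons(0, m(c, pair(cons(0, 0), 0), c)), m(cons(cons(0, c), pair(c, m(c, pair(cons(0, 0), 0), 0))), cons(0, c), pair(pair(0, 0), cons(c, 0)))))  →  cons(pair(pair(c, 0), pair(0, c)), cons(cons(0, c), m(cons(cons(0, c), pair(c, m(c, pair(cons(0, 0), 0), 0))), cons(0, c), pair(pair(0, 0), cons(c, 0)))))   [R3 at 2.1.2]
4. cons(pair(pair(c, 0), pair(0, c)), cons(cons(0, c), m(cons(cons(0, c), pair(c, m(c, pair(cons(0, 0), 0), 0))), cons(0, c), pair(pair(0, 0), cons(c, 0)))))  →  cons(pair(pair(c, 0), pair(0, c)), cons(cons(0, c), m(cons(cons(0, c), pair(c, c)), cons(0, c), pair(pair(0, 0), cons(c, 0)))))   [R3 at 2.2.1.2.2]
5. cons(pair(pair(c, 0), pair(0, c)), cons(cons(0, c), m(cons(cons(0, c), pair(c, c)), cons(0, c), pair(pair(0, 0), cons(c, 0)))))  →  cons(pair(pair(c, 0), pair(0, c)), cons(cons(0, c), pair(0, 0)))   [R2 at 2.2]

yes — NF(t₁) = cons(pair(pair(c, 0), pair(0, c)), cons(cons(0, c), pair(0, 0))), NF(t₂) = cons(pair(pair(c, 0), pair(0, c)), cons(cons(0, c), pair(0, 0)))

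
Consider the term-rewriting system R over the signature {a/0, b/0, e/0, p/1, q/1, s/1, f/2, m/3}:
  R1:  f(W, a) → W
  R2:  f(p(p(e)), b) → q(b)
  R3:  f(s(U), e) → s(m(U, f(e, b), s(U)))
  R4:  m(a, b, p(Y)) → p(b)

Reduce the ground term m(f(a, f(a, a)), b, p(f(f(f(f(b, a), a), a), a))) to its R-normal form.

p(b)

1. m(f(a, f(a, a)), b, p(f(f(f(f(b, a), a), a), a)))  →  m(f(a, a), b, p(f(f(f(f(b, a), a), a), a)))   [R1 at 1.2]
2. m(f(a, a), b, p(f(f(f(f(b, a), a), a), a)))  →  m(a, b, p(f(f(f(f(b, a), a), a), a)))   [R1 at 1]
3. m(a, b, p(f(f(f(f(b, a), a), a), a)))  →  p(b)   [R4 at ε]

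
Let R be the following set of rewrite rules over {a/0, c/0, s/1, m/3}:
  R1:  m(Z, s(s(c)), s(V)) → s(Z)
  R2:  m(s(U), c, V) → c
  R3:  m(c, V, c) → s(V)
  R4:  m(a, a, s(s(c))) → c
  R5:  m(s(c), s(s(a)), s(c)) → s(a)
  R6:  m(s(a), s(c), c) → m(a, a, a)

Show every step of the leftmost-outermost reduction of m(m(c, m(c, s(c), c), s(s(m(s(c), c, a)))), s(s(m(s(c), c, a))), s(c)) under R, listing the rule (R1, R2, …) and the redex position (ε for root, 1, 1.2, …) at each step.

s(s(c))

1. m(m(c, m(c, s(c), c), s(s(m(s(c), c, a)))), s(s(m(s(c), c, a))), s(c))  →  m(m(c, s(s(c)), s(s(m(s(c), c, a)))), s(s(m(s(c), c, a))), s(c))   [R3 at 1.2]
2. m(m(c, s(s(c)), s(s(m(s(c), c, a)))), s(s(m(s(c), c, a))), s(c))  →  m(s(c), s(s(m(s(c), c, a))), s(c))   [R1 at 1]
3. m(s(c), s(s(m(s(c), c, a))), s(c))  →  m(s(c), s(s(c)), s(c))   [R2 at 2.1.1]
4. m(s(c), s(s(c)), s(c))  →  s(s(c))   [R1 at ε]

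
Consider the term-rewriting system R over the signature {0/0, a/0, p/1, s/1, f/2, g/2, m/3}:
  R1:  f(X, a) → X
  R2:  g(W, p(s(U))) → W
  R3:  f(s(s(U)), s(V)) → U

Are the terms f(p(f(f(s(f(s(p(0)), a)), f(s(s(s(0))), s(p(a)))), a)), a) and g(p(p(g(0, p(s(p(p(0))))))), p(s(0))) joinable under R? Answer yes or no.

Reduce t₁ = f(p(f(f(s(f(s(p(0)), a)), f(s(s(s(0))), s(p(a)))), a)), a):
1. f(p(f(f(s(f(s(p(0)), a)), f(s(s(s(0))), s(p(a)))), a)), a)  →  p(f(f(s(f(s(p(0)), a)), f(s(s(s(0))), s(p(a)))), a))   [R1 at ε]
2. p(f(f(s(f(s(p(0)), a)), f(s(s(s(0))), s(p(a)))), a))  →  p(f(s(f(s(p(0)), a)), f(s(s(s(0))), s(p(a)))))   [R1 at 1]
3. p(f(s(f(s(p(0)), a)), f(s(s(s(0))), s(p(a)))))  →  p(f(s(s(p(0))), f(s(s(s(0))), s(p(a)))))   [R1 at 1.1.1]
4. p(f(s(s(p(0))), f(s(s(s(0))), s(p(a)))))  →  p(f(s(s(p(0))), s(0)))   [R3 at 1.2]
5. p(f(s(s(p(0))), s(0)))  →  p(p(0))   [R3 at 1]

Reduce t₂ = g(p(p(g(0, p(s(p(p(0))))))), p(s(0))):
1. g(p(p(g(0, p(s(p(p(0))))))), p(s(0)))  →  p(p(g(0, p(s(p(p(0)))))))   [R2 at ε]
2. p(p(g(0, p(s(p(p(0)))))))  →  p(p(0))   [R2 at 1.1]

yes — NF(t₁) = p(p(0)), NF(t₂) = p(p(0))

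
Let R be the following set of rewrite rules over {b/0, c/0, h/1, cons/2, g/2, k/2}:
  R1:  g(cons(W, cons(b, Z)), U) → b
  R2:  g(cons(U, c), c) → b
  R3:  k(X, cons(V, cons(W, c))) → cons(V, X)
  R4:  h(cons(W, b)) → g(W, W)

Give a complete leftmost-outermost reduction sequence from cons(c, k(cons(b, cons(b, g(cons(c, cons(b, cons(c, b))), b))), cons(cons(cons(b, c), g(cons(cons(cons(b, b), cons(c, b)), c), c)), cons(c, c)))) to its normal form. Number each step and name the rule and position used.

cons(c, cons(cons(cons(b, c), b), cons(b, cons(b, b))))

1. cons(c, k(cons(b, cons(b, g(cons(c, cons(b, cons(c, b))), b))), cons(cons(cons(b, c), g(cons(cons(cons(b, b), cons(c, b)), c), c)), cons(c, c))))  →  cons(c, cons(cons(cons(b, c), g(cons(cons(cons(b, b), cons(c, b)), c), c)), cons(b, cons(b, g(cons(c, cons(b, cons(c, b))), b)))))   [R3 at 2]
2. cons(c, cons(cons(cons(b, c), g(cons(cons(cons(b, b), cons(c, b)), c), c)), cons(b, cons(b, g(cons(c, cons(b, cons(c, b))), b)))))  →  cons(c, cons(cons(cons(b, c), b), cons(b, cons(b, g(cons(c, cons(b, cons(c, b))), b)))))   [R2 at 2.1.2]
3. cons(c, cons(cons(cons(b, c), b), cons(b, cons(b, g(cons(c, cons(b, cons(c, b))), b)))))  →  cons(c, cons(cons(cons(b, c), b), cons(b, cons(b, b))))   [R1 at 2.2.2.2]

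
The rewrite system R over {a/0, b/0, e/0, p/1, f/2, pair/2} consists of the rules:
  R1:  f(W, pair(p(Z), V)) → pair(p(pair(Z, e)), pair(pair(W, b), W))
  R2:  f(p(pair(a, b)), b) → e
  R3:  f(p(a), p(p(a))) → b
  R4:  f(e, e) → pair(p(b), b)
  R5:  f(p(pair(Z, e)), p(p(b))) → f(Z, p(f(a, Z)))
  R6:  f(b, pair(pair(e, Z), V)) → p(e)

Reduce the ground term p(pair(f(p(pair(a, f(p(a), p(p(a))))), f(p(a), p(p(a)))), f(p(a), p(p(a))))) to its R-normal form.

1. p(pair(f(p(pair(a, f(p(a), p(p(a))))), f(p(a), p(p(a)))), f(p(a), p(p(a)))))  →  p(pair(f(p(pair(a, b)), f(p(a), p(p(a)))), f(p(a), p(p(a)))))   [R3 at 1.1.1.1.2]
2. p(pair(f(p(pair(a, b)), f(p(a), p(p(a)))), f(p(a), p(p(a)))))  →  p(pair(f(p(pair(a, b)), b), f(p(a), p(p(a)))))   [R3 at 1.1.2]
3. p(pair(f(p(pair(a, b)), b), f(p(a), p(p(a)))))  →  p(pair(e, f(p(a), p(p(a)))))   [R2 at 1.1]
4. p(pair(e, f(p(a), p(p(a)))))  →  p(pair(e, b))   [R3 at 1.2]

p(pair(e, b))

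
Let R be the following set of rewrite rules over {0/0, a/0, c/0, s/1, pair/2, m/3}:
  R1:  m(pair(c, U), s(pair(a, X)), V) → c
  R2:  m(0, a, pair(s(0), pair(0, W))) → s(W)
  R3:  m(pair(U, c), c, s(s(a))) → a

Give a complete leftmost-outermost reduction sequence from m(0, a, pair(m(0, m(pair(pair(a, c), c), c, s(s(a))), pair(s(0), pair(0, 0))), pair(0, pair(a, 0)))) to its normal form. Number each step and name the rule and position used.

1. m(0, a, pair(m(0, m(pair(pair(a, c), c), c, s(s(a))), pair(s(0), pair(0, 0))), pair(0, pair(a, 0))))  →  m(0, a, pair(m(0, a, pair(s(0), pair(0, 0))), pair(0, pair(a, 0))))   [R3 at 3.1.2]
2. m(0, a, pair(m(0, a, pair(s(0), pair(0, 0))), pair(0, pair(a, 0))))  →  m(0, a, pair(s(0), pair(0, pair(a, 0))))   [R2 at 3.1]
3. m(0, a, pair(s(0), pair(0, pair(a, 0))))  →  s(pair(a, 0))   [R2 at ε]

s(pair(a, 0))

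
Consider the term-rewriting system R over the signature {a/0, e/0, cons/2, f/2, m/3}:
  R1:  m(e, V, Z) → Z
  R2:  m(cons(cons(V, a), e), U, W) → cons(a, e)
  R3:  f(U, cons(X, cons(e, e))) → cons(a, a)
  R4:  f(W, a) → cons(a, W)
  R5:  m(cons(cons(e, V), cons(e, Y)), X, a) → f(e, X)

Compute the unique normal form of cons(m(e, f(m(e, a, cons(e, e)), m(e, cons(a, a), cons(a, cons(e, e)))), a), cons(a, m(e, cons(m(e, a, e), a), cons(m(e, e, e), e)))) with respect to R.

cons(a, cons(a, cons(e, e)))

1. cons(m(e, f(m(e, a, cons(e, e)), m(e, cons(a, a), cons(a, cons(e, e)))), a), cons(a, m(e, cons(m(e, a, e), a), cons(m(e, e, e), e))))  →  cons(a, cons(a, m(e, cons(m(e, a, e), a), cons(m(e, e, e), e))))   [R1 at 1]
2. cons(a, cons(a, m(e, cons(m(e, a, e), a), cons(m(e, e, e), e))))  →  cons(a, cons(a, cons(m(e, e, e), e)))   [R1 at 2.2]
3. cons(a, cons(a, cons(m(e, e, e), e)))  →  cons(a, cons(a, cons(e, e)))   [R1 at 2.2.1]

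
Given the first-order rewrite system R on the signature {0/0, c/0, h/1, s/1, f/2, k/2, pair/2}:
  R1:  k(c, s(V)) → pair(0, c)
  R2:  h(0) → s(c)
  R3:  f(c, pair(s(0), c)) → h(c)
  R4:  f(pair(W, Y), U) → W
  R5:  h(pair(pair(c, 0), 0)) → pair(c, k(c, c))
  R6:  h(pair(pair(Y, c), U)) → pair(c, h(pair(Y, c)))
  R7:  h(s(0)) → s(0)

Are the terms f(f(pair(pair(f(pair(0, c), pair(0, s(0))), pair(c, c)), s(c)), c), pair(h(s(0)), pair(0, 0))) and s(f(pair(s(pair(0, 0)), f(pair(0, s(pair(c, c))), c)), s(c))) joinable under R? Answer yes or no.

Reduce t₁ = f(f(pair(pair(f(pair(0, c), pair(0, s(0))), pair(c, c)), s(c)), c), pair(h(s(0)), pair(0, 0))):
1. f(f(pair(pair(f(pair(0, c), pair(0, s(0))), pair(c, c)), s(c)), c), pair(h(s(0)), pair(0, 0)))  →  f(pair(f(pair(0, c), pair(0, s(0))), pair(c, c)), pair(h(s(0)), pair(0, 0)))   [R4 at 1]
2. f(pair(f(pair(0, c), pair(0, s(0))), pair(c, c)), pair(h(s(0)), pair(0, 0)))  →  f(pair(0, c), pair(0, s(0)))   [R4 at ε]
3. f(pair(0, c), pair(0, s(0)))  →  0   [R4 at ε]

Reduce t₂ = s(f(pair(s(pair(0, 0)), f(pair(0, s(pair(c, c))), c)), s(c))):
1. s(f(pair(s(pair(0, 0)), f(pair(0, s(pair(c, c))), c)), s(c)))  →  s(s(pair(0, 0)))   [R4 at 1]

no — NF(t₁) = 0, NF(t₂) = s(s(pair(0, 0)))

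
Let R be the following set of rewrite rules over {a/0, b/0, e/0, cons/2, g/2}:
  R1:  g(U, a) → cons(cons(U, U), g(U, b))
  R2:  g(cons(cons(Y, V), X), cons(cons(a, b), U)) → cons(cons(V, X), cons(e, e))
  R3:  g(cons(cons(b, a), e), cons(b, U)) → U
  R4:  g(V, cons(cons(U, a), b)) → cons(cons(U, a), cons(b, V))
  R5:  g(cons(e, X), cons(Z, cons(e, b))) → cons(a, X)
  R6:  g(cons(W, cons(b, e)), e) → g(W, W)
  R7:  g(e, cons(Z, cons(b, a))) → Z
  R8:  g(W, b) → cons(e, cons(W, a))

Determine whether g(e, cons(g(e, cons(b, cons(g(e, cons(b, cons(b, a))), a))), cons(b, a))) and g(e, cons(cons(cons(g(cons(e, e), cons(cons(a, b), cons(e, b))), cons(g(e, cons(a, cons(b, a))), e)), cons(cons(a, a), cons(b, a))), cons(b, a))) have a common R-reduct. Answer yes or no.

no — NF(t₁) = b, NF(t₂) = cons(cons(cons(a, e), cons(a, e)), cons(cons(a, a), cons(b, a)))

Reduce t₁ = g(e, cons(g(e, cons(b, cons(g(e, cons(b, cons(b, a))), a))), cons(b, a))):
1. g(e, cons(g(e, cons(b, cons(g(e, cons(b, cons(b, a))), a))), cons(b, a)))  →  g(e, cons(b, cons(g(e, cons(b, cons(b, a))), a)))   [R7 at ε]
2. g(e, cons(b, cons(g(e, cons(b, cons(b, a))), a)))  →  g(e, cons(b, cons(b, a)))   [R7 at 2.2.1]
3. g(e, cons(b, cons(b, a)))  →  b   [R7 at ε]

Reduce t₂ = g(e, cons(cons(cons(g(cons(e, e), cons(cons(a, b), cons(e, b))), cons(g(e, cons(a, cons(b, a))), e)), cons(cons(a, a), cons(b, a))), cons(b, a))):
1. g(e, cons(cons(cons(g(cons(e, e), cons(cons(a, b), cons(e, b))), cons(g(e, cons(a, cons(b, a))), e)), cons(cons(a, a), cons(b, a))), cons(b, a)))  →  cons(cons(g(cons(e, e), cons(cons(a, b), cons(e, b))), cons(g(e, cons(a, cons(b, a))), e)), cons(cons(a, a), cons(b, a)))   [R7 at ε]
2. cons(cons(g(cons(e, e), cons(cons(a, b), cons(e, b))), cons(g(e, cons(a, cons(b, a))), e)), cons(cons(a, a), cons(b, a)))  →  cons(cons(cons(a, e), cons(g(e, cons(a, cons(b, a))), e)), cons(cons(a, a), cons(b, a)))   [R5 at 1.1]
3. cons(cons(cons(a, e), cons(g(e, cons(a, cons(b, a))), e)), cons(cons(a, a), cons(b, a)))  →  cons(cons(cons(a, e), cons(a, e)), cons(cons(a, a), cons(b, a)))   [R7 at 1.2.1]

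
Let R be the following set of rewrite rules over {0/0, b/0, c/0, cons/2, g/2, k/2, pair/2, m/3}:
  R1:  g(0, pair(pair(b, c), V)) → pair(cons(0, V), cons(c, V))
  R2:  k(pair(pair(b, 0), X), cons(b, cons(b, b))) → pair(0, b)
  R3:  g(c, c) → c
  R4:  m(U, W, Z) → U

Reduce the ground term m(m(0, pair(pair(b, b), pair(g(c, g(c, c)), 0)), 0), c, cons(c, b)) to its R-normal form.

1. m(m(0, pair(pair(b, b), pair(g(c, g(c, c)), 0)), 0), c, cons(c, b))  →  m(0, pair(pair(b, b), pair(g(c, g(c, c)), 0)), 0)   [R4 at ε]
2. m(0, pair(pair(b, b), pair(g(c, g(c, c)), 0)), 0)  →  0   [R4 at ε]

0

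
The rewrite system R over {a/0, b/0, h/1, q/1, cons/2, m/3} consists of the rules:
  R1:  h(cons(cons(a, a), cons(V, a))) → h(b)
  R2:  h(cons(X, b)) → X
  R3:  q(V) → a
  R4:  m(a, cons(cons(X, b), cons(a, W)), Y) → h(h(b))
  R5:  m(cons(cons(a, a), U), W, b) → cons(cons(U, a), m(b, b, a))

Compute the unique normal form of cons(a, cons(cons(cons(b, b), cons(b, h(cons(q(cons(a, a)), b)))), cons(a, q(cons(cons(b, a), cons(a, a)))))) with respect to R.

cons(a, cons(cons(cons(b, b), cons(b, a)), cons(a, a)))

1. cons(a, cons(cons(cons(b, b), cons(b, h(cons(q(cons(a, a)), b)))), cons(a, q(cons(cons(b, a), cons(a, a))))))  →  cons(a, cons(cons(cons(b, b), cons(b, q(cons(a, a)))), cons(a, q(cons(cons(b, a), cons(a, a))))))   [R2 at 2.1.2.2]
2. cons(a, cons(cons(cons(b, b), cons(b, q(cons(a, a)))), cons(a, q(cons(cons(b, a), cons(a, a))))))  →  cons(a, cons(cons(cons(b, b), cons(b, a)), cons(a, q(cons(cons(b, a), cons(a, a))))))   [R3 at 2.1.2.2]
3. cons(a, cons(cons(cons(b, b), cons(b, a)), cons(a, q(cons(cons(b, a), cons(a, a))))))  →  cons(a, cons(cons(cons(b, b), cons(b, a)), cons(a, a)))   [R3 at 2.2.2]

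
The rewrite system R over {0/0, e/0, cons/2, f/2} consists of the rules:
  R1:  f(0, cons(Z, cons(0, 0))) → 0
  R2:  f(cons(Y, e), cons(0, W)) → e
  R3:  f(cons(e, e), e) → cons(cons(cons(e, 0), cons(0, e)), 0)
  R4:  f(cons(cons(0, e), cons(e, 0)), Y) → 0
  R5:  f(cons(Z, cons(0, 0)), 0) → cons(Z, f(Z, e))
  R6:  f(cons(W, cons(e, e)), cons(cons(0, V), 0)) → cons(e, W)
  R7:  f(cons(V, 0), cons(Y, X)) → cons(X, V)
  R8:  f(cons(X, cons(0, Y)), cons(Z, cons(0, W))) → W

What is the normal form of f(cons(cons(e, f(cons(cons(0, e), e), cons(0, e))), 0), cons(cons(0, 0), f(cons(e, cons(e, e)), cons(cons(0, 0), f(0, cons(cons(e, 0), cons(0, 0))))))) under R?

cons(cons(e, e), cons(e, e))

1. f(cons(cons(e, f(cons(cons(0, e), e), cons(0, e))), 0), cons(cons(0, 0), f(cons(e, cons(e, e)), cons(cons(0, 0), f(0, cons(cons(e, 0), cons(0, 0)))))))  →  cons(f(cons(e, cons(e, e)), cons(cons(0, 0), f(0, cons(cons(e, 0), cons(0, 0))))), cons(e, f(cons(cons(0, e), e), cons(0, e))))   [R7 at ε]
2. cons(f(cons(e, cons(e, e)), cons(cons(0, 0), f(0, cons(cons(e, 0), cons(0, 0))))), cons(e, f(cons(cons(0, e), e), cons(0, e))))  →  cons(f(cons(e, cons(e, e)), cons(cons(0, 0), 0)), cons(e, f(cons(cons(0, e), e), cons(0, e))))   [R1 at 1.2.2]
3. cons(f(cons(e, cons(e, e)), cons(cons(0, 0), 0)), cons(e, f(cons(cons(0, e), e), cons(0, e))))  →  cons(cons(e, e), cons(e, f(cons(cons(0, e), e), cons(0, e))))   [R6 at 1]
4. cons(cons(e, e), cons(e, f(cons(cons(0, e), e), cons(0, e))))  →  cons(cons(e, e), cons(e, e))   [R2 at 2.2]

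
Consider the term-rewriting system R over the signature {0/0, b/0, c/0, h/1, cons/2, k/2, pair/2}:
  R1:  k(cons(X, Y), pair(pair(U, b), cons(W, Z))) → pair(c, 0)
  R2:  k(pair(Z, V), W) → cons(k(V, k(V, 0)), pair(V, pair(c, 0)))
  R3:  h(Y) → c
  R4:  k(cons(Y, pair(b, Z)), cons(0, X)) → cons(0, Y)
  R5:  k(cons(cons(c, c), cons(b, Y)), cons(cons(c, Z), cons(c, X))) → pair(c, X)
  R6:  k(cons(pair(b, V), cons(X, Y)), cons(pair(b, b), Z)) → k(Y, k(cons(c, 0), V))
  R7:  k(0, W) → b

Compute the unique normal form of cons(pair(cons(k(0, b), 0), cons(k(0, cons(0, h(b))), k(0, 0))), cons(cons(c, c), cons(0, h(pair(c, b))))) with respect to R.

1. cons(pair(cons(k(0, b), 0), cons(k(0, cons(0, h(b))), k(0, 0))), cons(cons(c, c), cons(0, h(pair(c, b)))))  →  cons(pair(cons(b, 0), cons(k(0, cons(0, h(b))), k(0, 0))), cons(cons(c, c), cons(0, h(pair(c, b)))))   [R7 at 1.1.1]
2. cons(pair(cons(b, 0), cons(k(0, cons(0, h(b))), k(0, 0))), cons(cons(c, c), cons(0, h(pair(c, b)))))  →  cons(pair(cons(b, 0), cons(b, k(0, 0))), cons(cons(c, c), cons(0, h(pair(c, b)))))   [R7 at 1.2.1]
3. cons(pair(cons(b, 0), cons(b, k(0, 0))), cons(cons(c, c), cons(0, h(pair(c, b)))))  →  cons(pair(cons(b, 0), cons(b, b)), cons(cons(c, c), cons(0, h(pair(c, b)))))   [R7 at 1.2.2]
4. cons(pair(cons(b, 0), cons(b, b)), cons(cons(c, c), cons(0, h(pair(c, b)))))  →  cons(pair(cons(b, 0), cons(b, b)), cons(cons(c, c), cons(0, c)))   [R3 at 2.2.2]

cons(pair(cons(b, 0), cons(b, b)), cons(cons(c, c), cons(0, c)))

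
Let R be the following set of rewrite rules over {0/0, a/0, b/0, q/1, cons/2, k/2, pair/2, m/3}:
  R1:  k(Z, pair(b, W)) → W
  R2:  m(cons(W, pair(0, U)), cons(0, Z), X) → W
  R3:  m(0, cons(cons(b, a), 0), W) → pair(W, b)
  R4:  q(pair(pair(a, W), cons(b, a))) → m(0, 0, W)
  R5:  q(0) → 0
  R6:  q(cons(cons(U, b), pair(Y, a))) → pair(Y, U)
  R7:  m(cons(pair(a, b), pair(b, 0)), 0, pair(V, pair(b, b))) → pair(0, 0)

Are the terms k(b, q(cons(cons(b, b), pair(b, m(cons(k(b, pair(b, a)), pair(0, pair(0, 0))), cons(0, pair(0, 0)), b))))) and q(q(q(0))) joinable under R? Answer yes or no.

no — NF(t₁) = b, NF(t₂) = 0

Reduce t₁ = k(b, q(cons(cons(b, b), pair(b, m(cons(k(b, pair(b, a)), pair(0, pair(0, 0))), cons(0, pair(0, 0)), b))))):
1. k(b, q(cons(cons(b, b), pair(b, m(cons(k(b, pair(b, a)), pair(0, pair(0, 0))), cons(0, pair(0, 0)), b)))))  →  k(b, q(cons(cons(b, b), pair(b, k(b, pair(b, a))))))   [R2 at 2.1.2.2]
2. k(b, q(cons(cons(b, b), pair(b, k(b, pair(b, a))))))  →  k(b, q(cons(cons(b, b), pair(b, a))))   [R1 at 2.1.2.2]
3. k(b, q(cons(cons(b, b), pair(b, a))))  →  k(b, pair(b, b))   [R6 at 2]
4. k(b, pair(b, b))  →  b   [R1 at ε]

Reduce t₂ = q(q(q(0))):
1. q(q(q(0)))  →  q(q(0))   [R5 at 1.1]
2. q(q(0))  →  q(0)   [R5 at 1]
3. q(0)  →  0   [R5 at ε]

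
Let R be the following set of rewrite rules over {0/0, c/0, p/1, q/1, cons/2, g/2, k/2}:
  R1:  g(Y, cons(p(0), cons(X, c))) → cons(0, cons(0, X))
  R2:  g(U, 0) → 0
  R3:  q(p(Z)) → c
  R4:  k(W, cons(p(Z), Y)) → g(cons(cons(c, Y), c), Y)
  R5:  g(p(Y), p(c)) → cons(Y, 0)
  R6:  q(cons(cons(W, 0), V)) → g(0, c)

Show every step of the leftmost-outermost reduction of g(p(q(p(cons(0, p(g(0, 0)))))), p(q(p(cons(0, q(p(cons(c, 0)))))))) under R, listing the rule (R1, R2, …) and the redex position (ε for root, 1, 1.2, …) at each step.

cons(c, 0)

1. g(p(q(p(cons(0, p(g(0, 0)))))), p(q(p(cons(0, q(p(cons(c, 0))))))))  →  g(p(c), p(q(p(cons(0, q(p(cons(c, 0))))))))   [R3 at 1.1]
2. g(p(c), p(q(p(cons(0, q(p(cons(c, 0))))))))  →  g(p(c), p(c))   [R3 at 2.1]
3. g(p(c), p(c))  →  cons(c, 0)   [R5 at ε]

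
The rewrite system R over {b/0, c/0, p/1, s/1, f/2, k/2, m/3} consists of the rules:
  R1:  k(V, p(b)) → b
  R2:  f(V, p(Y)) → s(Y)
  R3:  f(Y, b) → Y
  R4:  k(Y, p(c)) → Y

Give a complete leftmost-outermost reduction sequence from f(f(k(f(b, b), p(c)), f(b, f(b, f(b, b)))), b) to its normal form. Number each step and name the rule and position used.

b

1. f(f(k(f(b, b), p(c)), f(b, f(b, f(b, b)))), b)  →  f(k(f(b, b), p(c)), f(b, f(b, f(b, b))))   [R3 at ε]
2. f(k(f(b, b), p(c)), f(b, f(b, f(b, b))))  →  f(f(b, b), f(b, f(b, f(b, b))))   [R4 at 1]
3. f(f(b, b), f(b, f(b, f(b, b))))  →  f(b, f(b, f(b, f(b, b))))   [R3 at 1]
4. f(b, f(b, f(b, f(b, b))))  →  f(b, f(b, f(b, b)))   [R3 at 2.2.2]
5. f(b, f(b, f(b, b)))  →  f(b, f(b, b))   [R3 at 2.2]
6. f(b, f(b, b))  →  f(b, b)   [R3 at 2]
7. f(b, b)  →  b   [R3 at ε]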